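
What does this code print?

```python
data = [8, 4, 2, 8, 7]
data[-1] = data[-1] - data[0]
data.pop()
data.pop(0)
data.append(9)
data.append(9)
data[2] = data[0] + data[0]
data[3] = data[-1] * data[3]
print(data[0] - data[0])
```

data[-1] = data[-1]-data[0] = 7-8 = -1 → [8, 4, 2, 8, -1]
pop() removes -1 → [8, 4, 2, 8]
pop(0) removes 8 → [4, 2, 8]
append 9 → [4, 2, 8, 9]
append 9 → [4, 2, 8, 9, 9]
data[2] = data[0]+data[0] = 4+4 = 8 → [4, 2, 8, 9, 9]
data[3] = data[-1]*data[3] = 9*9 = 81 → [4, 2, 8, 81, 9]
data[0]-data[0] = 4-4 = 0

0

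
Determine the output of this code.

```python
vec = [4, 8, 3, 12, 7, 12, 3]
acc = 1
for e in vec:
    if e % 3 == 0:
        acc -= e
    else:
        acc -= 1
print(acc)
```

e=4: not %3==0, acc = 1-1 = 0
e=8: not %3==0, acc = 0-1 = -1
e=3: %3==0, acc = (-1)-3 = -4
e=12: %3==0, acc = (-4)-12 = -16
e=7: not %3==0, acc = (-16)-1 = -17
e=12: %3==0, acc = (-17)-12 = -29
e=3: %3==0, acc = (-29)-3 = -32

-32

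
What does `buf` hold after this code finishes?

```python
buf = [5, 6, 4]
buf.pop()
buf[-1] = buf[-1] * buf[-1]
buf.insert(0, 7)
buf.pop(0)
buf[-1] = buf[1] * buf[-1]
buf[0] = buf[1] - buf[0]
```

[1291, 1296]

pop() removes 4 → [5, 6]
buf[-1] = buf[-1]*buf[-1] = 6*6 = 36 → [5, 36]
insert 7 at 0 → [7, 5, 36]
pop(0) removes 7 → [5, 36]
buf[-1] = buf[1]*buf[-1] = 36*36 = 1296 → [5, 1296]
buf[0] = buf[1]-buf[0] = 1296-5 = 1291 → [1291, 1296]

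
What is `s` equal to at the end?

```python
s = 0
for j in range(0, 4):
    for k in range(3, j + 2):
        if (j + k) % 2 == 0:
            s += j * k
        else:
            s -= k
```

j=2,k=3: odd sum, s = 0-3 = -3
j=3,k=3: even sum, s = (-3)+9 = 6
j=3,k=4: odd sum, s = 6-4 = 2

2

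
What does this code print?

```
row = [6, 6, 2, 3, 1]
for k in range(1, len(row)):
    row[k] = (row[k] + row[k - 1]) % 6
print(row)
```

[6, 0, 2, 5, 0]

k=1: row[1] = (6+6)%6 = 0 → [6, 0, 2, 3, 1]
k=2: row[2] = (2+0)%6 = 2 → [6, 0, 2, 3, 1]
k=3: row[3] = (3+2)%6 = 5 → [6, 0, 2, 5, 1]
k=4: row[4] = (1+5)%6 = 0 → [6, 0, 2, 5, 0]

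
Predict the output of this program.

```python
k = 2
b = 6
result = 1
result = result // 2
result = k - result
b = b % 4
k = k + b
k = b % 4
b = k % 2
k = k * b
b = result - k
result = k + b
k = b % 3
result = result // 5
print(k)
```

result = 1//2 = 0
result = 2-0 = 2
b = 6%4 = 2
k = 2+2 = 4
k = 2%4 = 2
b = 2%2 = 0
k = 2*0 = 0
b = 2-0 = 2
result = 0+2 = 2
k = 2%3 = 2
result = 2//5 = 0

2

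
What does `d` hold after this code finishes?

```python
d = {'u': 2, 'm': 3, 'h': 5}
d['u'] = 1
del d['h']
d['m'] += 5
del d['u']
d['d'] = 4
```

d['u'] = 1 → {'u': 1, 'm': 3, 'h': 5}
del 'h' → {'u': 1, 'm': 3}
d['m'] = 3+5 = 8 → {'u': 1, 'm': 8}
del 'u' → {'m': 8}
d['d'] = 4 → {'m': 8, 'd': 4}

{'m': 8, 'd': 4}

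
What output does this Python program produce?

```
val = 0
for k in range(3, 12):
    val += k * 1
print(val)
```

k=3: val = 0+3*1 = 3
k=4: val = 3+4*1 = 7
k=5: val = 7+5*1 = 12
k=6: val = 12+6*1 = 18
k=7: val = 18+7*1 = 25
k=8: val = 25+8*1 = 33
k=9: val = 33+9*1 = 42
k=10: val = 42+10*1 = 52
k=11: val = 52+11*1 = 63

63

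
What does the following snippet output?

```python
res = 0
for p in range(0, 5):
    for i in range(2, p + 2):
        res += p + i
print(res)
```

p=1,i=2: res = 0+3 = 3
p=2,i=2: res = 3+4 = 7
p=2,i=3: res = 7+5 = 12
p=3,i=2: res = 12+5 = 17
p=3,i=3: res = 17+6 = 23
p=3,i=4: res = 23+7 = 30
p=4,i=2: res = 30+6 = 36
p=4,i=3: res = 36+7 = 43
p=4,i=4: res = 43+8 = 51
p=4,i=5: res = 51+9 = 60

60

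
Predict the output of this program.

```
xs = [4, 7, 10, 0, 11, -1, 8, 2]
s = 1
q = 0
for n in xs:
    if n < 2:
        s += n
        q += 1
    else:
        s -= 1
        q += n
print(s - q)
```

n=4: not <2, s = 1-1 = 0; q=4
n=7: not <2, s = 0-1 = -1; q=11
n=10: not <2, s = (-1)-1 = -2; q=21
n=0: <2, s = (-2)+0 = -2; q=22
n=11: not <2, s = (-2)-1 = -3; q=33
n=-1: <2, s = (-3)+(-1) = -4; q=34
n=8: not <2, s = (-4)-1 = -5; q=42
n=2: not <2, s = (-5)-1 = -6; q=44
s-q = (-6)-44 = -50

-50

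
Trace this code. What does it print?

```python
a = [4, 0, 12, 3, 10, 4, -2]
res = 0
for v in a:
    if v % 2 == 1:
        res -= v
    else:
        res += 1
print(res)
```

3

v=4: not odd, res = 0+1 = 1
v=0: not odd, res = 1+1 = 2
v=12: not odd, res = 2+1 = 3
v=3: odd, res = 3-3 = 0
v=10: not odd, res = 0+1 = 1
v=4: not odd, res = 1+1 = 2
v=-2: not odd, res = 2+1 = 3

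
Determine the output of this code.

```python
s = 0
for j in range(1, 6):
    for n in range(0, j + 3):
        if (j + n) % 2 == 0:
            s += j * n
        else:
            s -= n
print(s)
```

j=1,n=0: odd sum, s = 0-0 = 0
j=1,n=1: even sum, s = 0+1 = 1
j=1,n=2: odd sum, s = 1-2 = -1
j=1,n=3: even sum, s = (-1)+3 = 2
j=2,n=0: even sum, s = 2+0 = 2
j=2,n=1: odd sum, s = 2-1 = 1
j=2,n=2: even sum, s = 1+4 = 5
j=2,n=3: odd sum, s = 5-3 = 2
j=2,n=4: even sum, s = 2+8 = 10
j=3,n=0: odd sum, s = 10-0 = 10
j=3,n=1: even sum, s = 10+3 = 13
j=3,n=2: odd sum, s = 13-2 = 11
j=3,n=3: even sum, s = 11+9 = 20
j=3,n=4: odd sum, s = 20-4 = 16
j=3,n=5: even sum, s = 16+15 = 31
j=4,n=0: even sum, s = 31+0 = 31
j=4,n=1: odd sum, s = 31-1 = 30
j=4,n=2: even sum, s = 30+8 = 38
j=4,n=3: odd sum, s = 38-3 = 35
j=4,n=4: even sum, s = 35+16 = 51
j=4,n=5: odd sum, s = 51-5 = 46
j=4,n=6: even sum, s = 46+24 = 70
j=5,n=0: odd sum, s = 70-0 = 70
j=5,n=1: even sum, s = 70+5 = 75
j=5,n=2: odd sum, s = 75-2 = 73
j=5,n=3: even sum, s = 73+15 = 88
j=5,n=4: odd sum, s = 88-4 = 84
j=5,n=5: even sum, s = 84+25 = 109
j=5,n=6: odd sum, s = 109-6 = 103
j=5,n=7: even sum, s = 103+35 = 138

138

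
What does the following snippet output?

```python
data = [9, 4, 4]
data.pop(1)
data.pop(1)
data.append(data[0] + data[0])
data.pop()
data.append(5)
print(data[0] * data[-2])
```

pop(1) removes 4 → [9, 4]
pop(1) removes 4 → [9]
append data[0]+data[0] = 9+9 = 18 → [9, 18]
pop() removes 18 → [9]
append 5 → [9, 5]
data[0]*data[-2] = 9*9 = 81

81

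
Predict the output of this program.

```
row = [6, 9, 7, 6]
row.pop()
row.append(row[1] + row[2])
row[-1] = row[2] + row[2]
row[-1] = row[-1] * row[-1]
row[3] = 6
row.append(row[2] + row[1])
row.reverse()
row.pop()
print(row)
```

pop() removes 6 → [6, 9, 7]
append row[1]+row[2] = 9+7 = 16 → [6, 9, 7, 16]
row[-1] = row[2]+row[2] = 7+7 = 14 → [6, 9, 7, 14]
row[-1] = row[-1]*row[-1] = 14*14 = 196 → [6, 9, 7, 196]
row[3] = 6 → [6, 9, 7, 6]
append row[2]+row[1] = 7+9 = 16 → [6, 9, 7, 6, 16]
reverse → [16, 6, 7, 9, 6]
pop() removes 6 → [16, 6, 7, 9]

[16, 6, 7, 9]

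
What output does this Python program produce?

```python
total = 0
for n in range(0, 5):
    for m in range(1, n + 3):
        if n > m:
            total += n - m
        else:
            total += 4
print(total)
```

n=0,m=1: not 0>1, total = 0+4 = 4
n=0,m=2: not 0>2, total = 4+4 = 8
n=1,m=1: not 1>1, total = 8+4 = 12
n=1,m=2: not 1>2, total = 12+4 = 16
n=1,m=3: not 1>3, total = 16+4 = 20
n=2,m=1: 2>1, total = 20+1 = 21
n=2,m=2: not 2>2, total = 21+4 = 25
n=2,m=3: not 2>3, total = 25+4 = 29
n=2,m=4: not 2>4, total = 29+4 = 33
n=3,m=1: 3>1, total = 33+2 = 35
n=3,m=2: 3>2, total = 35+1 = 36
n=3,m=3: not 3>3, total = 36+4 = 40
n=3,m=4: not 3>4, total = 40+4 = 44
n=3,m=5: not 3>5, total = 44+4 = 48
n=4,m=1: 4>1, total = 48+3 = 51
n=4,m=2: 4>2, total = 51+2 = 53
n=4,m=3: 4>3, total = 53+1 = 54
n=4,m=4: not 4>4, total = 54+4 = 58
n=4,m=5: not 4>5, total = 58+4 = 62
n=4,m=6: not 4>6, total = 62+4 = 66

66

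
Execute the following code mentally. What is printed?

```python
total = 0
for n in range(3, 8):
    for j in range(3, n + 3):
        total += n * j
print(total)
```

n=3,j=3: total = 0+9 = 9
n=3,j=4: total = 9+12 = 21
n=3,j=5: total = 21+15 = 36
n=4,j=3: total = 36+12 = 48
n=4,j=4: total = 48+16 = 64
n=4,j=5: total = 64+20 = 84
n=4,j=6: total = 84+24 = 108
n=5,j=3: total = 108+15 = 123
n=5,j=4: total = 123+20 = 143
n=5,j=5: total = 143+25 = 168
n=5,j=6: total = 168+30 = 198
n=5,j=7: total = 198+35 = 233
n=6,j=3: total = 233+18 = 251
n=6,j=4: total = 251+24 = 275
n=6,j=5: total = 275+30 = 305
n=6,j=6: total = 305+36 = 341
n=6,j=7: total = 341+42 = 383
n=6,j=8: total = 383+48 = 431
n=7,j=3: total = 431+21 = 452
n=7,j=4: total = 452+28 = 480
n=7,j=5: total = 480+35 = 515
n=7,j=6: total = 515+42 = 557
n=7,j=7: total = 557+49 = 606
n=7,j=8: total = 606+56 = 662
n=7,j=9: total = 662+63 = 725

725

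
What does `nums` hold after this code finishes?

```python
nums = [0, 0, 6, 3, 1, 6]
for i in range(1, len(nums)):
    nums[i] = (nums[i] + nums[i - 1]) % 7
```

i=1: nums[1] = (0+0)%7 = 0 → [0, 0, 6, 3, 1, 6]
i=2: nums[2] = (6+0)%7 = 6 → [0, 0, 6, 3, 1, 6]
i=3: nums[3] = (3+6)%7 = 2 → [0, 0, 6, 2, 1, 6]
i=4: nums[4] = (1+2)%7 = 3 → [0, 0, 6, 2, 3, 6]
i=5: nums[5] = (6+3)%7 = 2 → [0, 0, 6, 2, 3, 2]

[0, 0, 6, 2, 3, 2]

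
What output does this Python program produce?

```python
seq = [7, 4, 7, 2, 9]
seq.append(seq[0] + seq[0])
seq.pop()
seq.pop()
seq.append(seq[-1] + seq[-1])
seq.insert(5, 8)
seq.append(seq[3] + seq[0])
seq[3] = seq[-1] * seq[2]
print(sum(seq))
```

102

append seq[0]+seq[0] = 7+7 = 14 → [7, 4, 7, 2, 9, 14]
pop() removes 14 → [7, 4, 7, 2, 9]
pop() removes 9 → [7, 4, 7, 2]
append seq[-1]+seq[-1] = 2+2 = 4 → [7, 4, 7, 2, 4]
insert 8 at 5 → [7, 4, 7, 2, 4, 8]
append seq[3]+seq[0] = 2+7 = 9 → [7, 4, 7, 2, 4, 8, 9]
seq[3] = seq[-1]*seq[2] = 9*7 = 63 → [7, 4, 7, 63, 4, 8, 9]
sum = 102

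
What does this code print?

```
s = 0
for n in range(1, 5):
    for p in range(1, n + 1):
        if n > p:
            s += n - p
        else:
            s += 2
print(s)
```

n=1,p=1: not 1>1, s = 0+2 = 2
n=2,p=1: 2>1, s = 2+1 = 3
n=2,p=2: not 2>2, s = 3+2 = 5
n=3,p=1: 3>1, s = 5+2 = 7
n=3,p=2: 3>2, s = 7+1 = 8
n=3,p=3: not 3>3, s = 8+2 = 10
n=4,p=1: 4>1, s = 10+3 = 13
n=4,p=2: 4>2, s = 13+2 = 15
n=4,p=3: 4>3, s = 15+1 = 16
n=4,p=4: not 4>4, s = 16+2 = 18

18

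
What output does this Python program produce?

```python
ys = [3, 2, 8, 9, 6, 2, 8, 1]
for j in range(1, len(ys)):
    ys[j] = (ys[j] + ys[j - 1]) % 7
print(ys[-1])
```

4

j=1: ys[1] = (2+3)%7 = 5 → [3, 5, 8, 9, 6, 2, 8, 1]
j=2: ys[2] = (8+5)%7 = 6 → [3, 5, 6, 9, 6, 2, 8, 1]
j=3: ys[3] = (9+6)%7 = 1 → [3, 5, 6, 1, 6, 2, 8, 1]
j=4: ys[4] = (6+1)%7 = 0 → [3, 5, 6, 1, 0, 2, 8, 1]
j=5: ys[5] = (2+0)%7 = 2 → [3, 5, 6, 1, 0, 2, 8, 1]
j=6: ys[6] = (8+2)%7 = 3 → [3, 5, 6, 1, 0, 2, 3, 1]
j=7: ys[7] = (1+3)%7 = 4 → [3, 5, 6, 1, 0, 2, 3, 4]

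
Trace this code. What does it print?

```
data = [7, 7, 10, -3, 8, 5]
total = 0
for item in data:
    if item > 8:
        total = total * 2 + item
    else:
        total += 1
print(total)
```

item=7: not >8, total = 0+1 = 1
item=7: not >8, total = 1+1 = 2
item=10: >8, total = 2*2+10 = 14
item=-3: not >8, total = 14+1 = 15
item=8: not >8, total = 15+1 = 16
item=5: not >8, total = 16+1 = 17

17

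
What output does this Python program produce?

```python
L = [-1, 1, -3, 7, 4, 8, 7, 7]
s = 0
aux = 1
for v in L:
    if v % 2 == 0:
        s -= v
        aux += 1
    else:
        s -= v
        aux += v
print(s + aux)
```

-9

v=-1: not even, s = 0-(-1) = 1; aux=0
v=1: not even, s = 1-1 = 0; aux=1
v=-3: not even, s = 0-(-3) = 3; aux=-2
v=7: not even, s = 3-7 = -4; aux=5
v=4: even, s = (-4)-4 = -8; aux=6
v=8: even, s = (-8)-8 = -16; aux=7
v=7: not even, s = (-16)-7 = -23; aux=14
v=7: not even, s = (-23)-7 = -30; aux=21
s+aux = (-30)+21 = -9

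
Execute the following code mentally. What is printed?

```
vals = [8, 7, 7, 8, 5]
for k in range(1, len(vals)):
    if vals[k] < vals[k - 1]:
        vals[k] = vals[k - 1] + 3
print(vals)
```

k=1: 7<8, vals[1] = 8+3 = 11 → [8, 11, 7, 8, 5]
k=2: 7<11, vals[2] = 11+3 = 14 → [8, 11, 14, 8, 5]
k=3: 8<14, vals[3] = 14+3 = 17 → [8, 11, 14, 17, 5]
k=4: 5<17, vals[4] = 17+3 = 20 → [8, 11, 14, 17, 20]

[8, 11, 14, 17, 20]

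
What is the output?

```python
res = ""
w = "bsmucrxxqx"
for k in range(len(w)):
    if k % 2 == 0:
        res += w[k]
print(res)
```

bmcxq

k=0: add 'b' → 'b'
k=1: skip
k=2: add 'm' → 'bm'
k=3: skip
k=4: add 'c' → 'bmc'
k=5: skip
k=6: add 'x' → 'bmcx'
k=7: skip
k=8: add 'q' → 'bmcxq'
k=9: skip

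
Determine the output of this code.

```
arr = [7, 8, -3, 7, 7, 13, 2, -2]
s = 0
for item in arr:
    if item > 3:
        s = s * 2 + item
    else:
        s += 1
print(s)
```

241

item=7: >3, s = 0*2+7 = 7
item=8: >3, s = 7*2+8 = 22
item=-3: not >3, s = 22+1 = 23
item=7: >3, s = 23*2+7 = 53
item=7: >3, s = 53*2+7 = 113
item=13: >3, s = 113*2+13 = 239
item=2: not >3, s = 239+1 = 240
item=-2: not >3, s = 240+1 = 241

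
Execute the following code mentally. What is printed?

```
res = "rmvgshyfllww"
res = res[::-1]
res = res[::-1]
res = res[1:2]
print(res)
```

m

reverse → 'wwllfyhsgvmr'
reverse → 'rmvgshyfllww'
slice [1:2] → 'm'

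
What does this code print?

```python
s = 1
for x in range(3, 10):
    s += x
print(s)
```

43

x=3: s = 1+3 = 4
x=4: s = 4+4 = 8
x=5: s = 8+5 = 13
x=6: s = 13+6 = 19
x=7: s = 19+7 = 26
x=8: s = 26+8 = 34
x=9: s = 34+9 = 43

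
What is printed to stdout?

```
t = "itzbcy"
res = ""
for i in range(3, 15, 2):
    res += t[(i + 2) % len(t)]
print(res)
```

ytbytb

i=3: add t[5]='y' → 'y'
i=5: add t[1]='t' → 'yt'
i=7: add t[3]='b' → 'ytb'
i=9: add t[5]='y' → 'ytby'
i=11: add t[1]='t' → 'ytbyt'
i=13: add t[3]='b' → 'ytbytb'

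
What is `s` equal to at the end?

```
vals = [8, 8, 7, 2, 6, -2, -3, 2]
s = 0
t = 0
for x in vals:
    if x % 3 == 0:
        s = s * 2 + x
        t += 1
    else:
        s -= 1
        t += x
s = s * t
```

-270

x=8: not %3==0, s = 0-1 = -1; t=8
x=8: not %3==0, s = (-1)-1 = -2; t=16
x=7: not %3==0, s = (-2)-1 = -3; t=23
x=2: not %3==0, s = (-3)-1 = -4; t=25
x=6: %3==0, s = (-4)*2+6 = -2; t=26
x=-2: not %3==0, s = (-2)-1 = -3; t=24
x=-3: %3==0, s = (-3)*2+(-3) = -9; t=25
x=2: not %3==0, s = (-9)-1 = -10; t=27
s*t = (-10)*27 = -270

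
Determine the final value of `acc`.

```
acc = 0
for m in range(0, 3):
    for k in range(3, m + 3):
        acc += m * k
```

m=1,k=3: acc = 0+3 = 3
m=2,k=3: acc = 3+6 = 9
m=2,k=4: acc = 9+8 = 17

17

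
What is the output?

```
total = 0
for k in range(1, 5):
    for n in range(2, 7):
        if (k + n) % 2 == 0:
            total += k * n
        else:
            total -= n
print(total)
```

64

k=1,n=2: odd sum, total = 0-2 = -2
k=1,n=3: even sum, total = (-2)+3 = 1
k=1,n=4: odd sum, total = 1-4 = -3
k=1,n=5: even sum, total = (-3)+5 = 2
k=1,n=6: odd sum, total = 2-6 = -4
k=2,n=2: even sum, total = (-4)+4 = 0
k=2,n=3: odd sum, total = 0-3 = -3
k=2,n=4: even sum, total = (-3)+8 = 5
k=2,n=5: odd sum, total = 5-5 = 0
k=2,n=6: even sum, total = 0+12 = 12
k=3,n=2: odd sum, total = 12-2 = 10
k=3,n=3: even sum, total = 10+9 = 19
k=3,n=4: odd sum, total = 19-4 = 15
k=3,n=5: even sum, total = 15+15 = 30
k=3,n=6: odd sum, total = 30-6 = 24
k=4,n=2: even sum, total = 24+8 = 32
k=4,n=3: odd sum, total = 32-3 = 29
k=4,n=4: even sum, total = 29+16 = 45
k=4,n=5: odd sum, total = 45-5 = 40
k=4,n=6: even sum, total = 40+24 = 64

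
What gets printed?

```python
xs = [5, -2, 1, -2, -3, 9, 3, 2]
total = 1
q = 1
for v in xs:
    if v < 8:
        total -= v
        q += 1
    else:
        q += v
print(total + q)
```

v=5: <8, total = 1-5 = -4; q=2
v=-2: <8, total = (-4)-(-2) = -2; q=3
v=1: <8, total = (-2)-1 = -3; q=4
v=-2: <8, total = (-3)-(-2) = -1; q=5
v=-3: <8, total = (-1)-(-3) = 2; q=6
v=9: not <8; q=15
v=3: <8, total = 2-3 = -1; q=16
v=2: <8, total = (-1)-2 = -3; q=17
total+q = (-3)+17 = 14

14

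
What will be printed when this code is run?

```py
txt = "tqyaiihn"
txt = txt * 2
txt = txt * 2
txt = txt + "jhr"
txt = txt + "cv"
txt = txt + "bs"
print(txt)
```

tqyaiihntqyaiihntqyaiihntqyaiihnjhrcvbs

repeat ×2 → 'tqyaiihntqyaiihn'
repeat ×2 → 'tqyaiihntqyaiihntqyaiihntqyaiihn'
+ 'jhr' → 'tqyaiihntqyaiihntqyaiihntqyaiihnjhr'
+ 'cv' → 'tqyaiihntqyaiihntqyaiihntqyaiihnjhrcv'
+ 'bs' → 'tqyaiihntqyaiihntqyaiihntqyaiihnjhrcvbs'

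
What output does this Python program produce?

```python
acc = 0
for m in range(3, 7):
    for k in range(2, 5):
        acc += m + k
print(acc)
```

m=3,k=2: acc = 0+5 = 5
m=3,k=3: acc = 5+6 = 11
m=3,k=4: acc = 11+7 = 18
m=4,k=2: acc = 18+6 = 24
m=4,k=3: acc = 24+7 = 31
m=4,k=4: acc = 31+8 = 39
m=5,k=2: acc = 39+7 = 46
m=5,k=3: acc = 46+8 = 54
m=5,k=4: acc = 54+9 = 63
m=6,k=2: acc = 63+8 = 71
m=6,k=3: acc = 71+9 = 80
m=6,k=4: acc = 80+10 = 90

90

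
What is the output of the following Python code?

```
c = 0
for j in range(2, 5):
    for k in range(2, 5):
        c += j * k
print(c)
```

j=2,k=2: c = 0+4 = 4
j=2,k=3: c = 4+6 = 10
j=2,k=4: c = 10+8 = 18
j=3,k=2: c = 18+6 = 24
j=3,k=3: c = 24+9 = 33
j=3,k=4: c = 33+12 = 45
j=4,k=2: c = 45+8 = 53
j=4,k=3: c = 53+12 = 65
j=4,k=4: c = 65+16 = 81

81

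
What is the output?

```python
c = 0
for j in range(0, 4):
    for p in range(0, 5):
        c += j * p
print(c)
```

j=0,p=0: c = 0+0 = 0
j=0,p=1: c = 0+0 = 0
j=0,p=2: c = 0+0 = 0
j=0,p=3: c = 0+0 = 0
j=0,p=4: c = 0+0 = 0
j=1,p=0: c = 0+0 = 0
j=1,p=1: c = 0+1 = 1
j=1,p=2: c = 1+2 = 3
j=1,p=3: c = 3+3 = 6
j=1,p=4: c = 6+4 = 10
j=2,p=0: c = 10+0 = 10
j=2,p=1: c = 10+2 = 12
j=2,p=2: c = 12+4 = 16
j=2,p=3: c = 16+6 = 22
j=2,p=4: c = 22+8 = 30
j=3,p=0: c = 30+0 = 30
j=3,p=1: c = 30+3 = 33
j=3,p=2: c = 33+6 = 39
j=3,p=3: c = 39+9 = 48
j=3,p=4: c = 48+12 = 60

60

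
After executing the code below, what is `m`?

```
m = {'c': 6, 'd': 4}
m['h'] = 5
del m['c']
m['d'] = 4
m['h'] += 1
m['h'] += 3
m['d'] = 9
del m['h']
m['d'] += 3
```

{'d': 12}

m['h'] = 5 → {'c': 6, 'd': 4, 'h': 5}
del 'c' → {'d': 4, 'h': 5}
m['d'] = 4 → {'d': 4, 'h': 5}
m['h'] = 5+1 = 6 → {'d': 4, 'h': 6}
m['h'] = 6+3 = 9 → {'d': 4, 'h': 9}
m['d'] = 9 → {'d': 9, 'h': 9}
del 'h' → {'d': 9}
m['d'] = 9+3 = 12 → {'d': 12}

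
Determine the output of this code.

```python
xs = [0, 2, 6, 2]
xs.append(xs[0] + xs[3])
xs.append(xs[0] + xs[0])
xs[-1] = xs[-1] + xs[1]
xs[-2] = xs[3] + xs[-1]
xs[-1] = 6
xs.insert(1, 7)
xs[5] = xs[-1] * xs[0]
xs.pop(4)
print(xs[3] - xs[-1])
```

append xs[0]+xs[3] = 0+2 = 2 → [0, 2, 6, 2, 2]
append xs[0]+xs[0] = 0+0 = 0 → [0, 2, 6, 2, 2, 0]
xs[-1] = xs[-1]+xs[1] = 0+2 = 2 → [0, 2, 6, 2, 2, 2]
xs[-2] = xs[3]+xs[-1] = 2+2 = 4 → [0, 2, 6, 2, 4, 2]
xs[-1] = 6 → [0, 2, 6, 2, 4, 6]
insert 7 at 1 → [0, 7, 2, 6, 2, 4, 6]
xs[5] = xs[-1]*xs[0] = 6*0 = 0 → [0, 7, 2, 6, 2, 0, 6]
pop(4) removes 2 → [0, 7, 2, 6, 0, 6]
xs[3]-xs[-1] = 6-6 = 0

0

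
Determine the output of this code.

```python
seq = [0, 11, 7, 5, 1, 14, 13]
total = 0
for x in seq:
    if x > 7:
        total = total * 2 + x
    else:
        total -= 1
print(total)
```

x=0: not >7, total = 0-1 = -1
x=11: >7, total = (-1)*2+11 = 9
x=7: not >7, total = 9-1 = 8
x=5: not >7, total = 8-1 = 7
x=1: not >7, total = 7-1 = 6
x=14: >7, total = 6*2+14 = 26
x=13: >7, total = 26*2+13 = 65

65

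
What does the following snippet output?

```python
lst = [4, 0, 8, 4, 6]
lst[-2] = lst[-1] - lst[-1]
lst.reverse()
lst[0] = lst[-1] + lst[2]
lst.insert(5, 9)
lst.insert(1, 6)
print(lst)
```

lst[-2] = lst[-1]-lst[-1] = 6-6 = 0 → [4, 0, 8, 0, 6]
reverse → [6, 0, 8, 0, 4]
lst[0] = lst[-1]+lst[2] = 4+8 = 12 → [12, 0, 8, 0, 4]
insert 9 at 5 → [12, 0, 8, 0, 4, 9]
insert 6 at 1 → [12, 6, 0, 8, 0, 4, 9]

[12, 6, 0, 8, 0, 4, 9]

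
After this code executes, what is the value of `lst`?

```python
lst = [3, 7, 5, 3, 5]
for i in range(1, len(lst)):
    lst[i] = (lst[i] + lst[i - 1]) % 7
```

i=1: lst[1] = (7+3)%7 = 3 → [3, 3, 5, 3, 5]
i=2: lst[2] = (5+3)%7 = 1 → [3, 3, 1, 3, 5]
i=3: lst[3] = (3+1)%7 = 4 → [3, 3, 1, 4, 5]
i=4: lst[4] = (5+4)%7 = 2 → [3, 3, 1, 4, 2]

[3, 3, 1, 4, 2]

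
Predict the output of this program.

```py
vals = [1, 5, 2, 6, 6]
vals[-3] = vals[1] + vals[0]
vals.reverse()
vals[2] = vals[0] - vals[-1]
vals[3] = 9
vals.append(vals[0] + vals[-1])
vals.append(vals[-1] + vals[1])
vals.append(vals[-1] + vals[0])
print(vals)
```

vals[-3] = vals[1]+vals[0] = 5+1 = 6 → [1, 5, 6, 6, 6]
reverse → [6, 6, 6, 5, 1]
vals[2] = vals[0]-vals[-1] = 6-1 = 5 → [6, 6, 5, 5, 1]
vals[3] = 9 → [6, 6, 5, 9, 1]
append vals[0]+vals[-1] = 6+1 = 7 → [6, 6, 5, 9, 1, 7]
append vals[-1]+vals[1] = 7+6 = 13 → [6, 6, 5, 9, 1, 7, 13]
append vals[-1]+vals[0] = 13+6 = 19 → [6, 6, 5, 9, 1, 7, 13, 19]

[6, 6, 5, 9, 1, 7, 13, 19]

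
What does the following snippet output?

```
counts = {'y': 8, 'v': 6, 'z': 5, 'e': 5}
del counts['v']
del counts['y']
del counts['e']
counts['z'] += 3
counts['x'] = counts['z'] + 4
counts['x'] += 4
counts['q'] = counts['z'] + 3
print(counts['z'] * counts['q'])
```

del 'v' → {'y': 8, 'z': 5, 'e': 5}
del 'y' → {'z': 5, 'e': 5}
del 'e' → {'z': 5}
counts['z'] = 5+3 = 8 → {'z': 8}
counts['x'] = counts['z']+4 = 12 → {'z': 8, 'x': 12}
counts['x'] = 12+4 = 16 → {'z': 8, 'x': 16}
counts['q'] = counts['z']+3 = 11 → {'z': 8, 'x': 16, 'q': 11}
counts['z']*counts['q'] = 8*11 = 88

88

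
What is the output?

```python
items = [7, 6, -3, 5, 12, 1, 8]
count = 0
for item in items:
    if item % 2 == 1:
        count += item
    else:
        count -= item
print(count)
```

item=7: odd, count = 0+7 = 7
item=6: not odd, count = 7-6 = 1
item=-3: odd, count = 1+(-3) = -2
item=5: odd, count = (-2)+5 = 3
item=12: not odd, count = 3-12 = -9
item=1: odd, count = (-9)+1 = -8
item=8: not odd, count = (-8)-8 = -16

-16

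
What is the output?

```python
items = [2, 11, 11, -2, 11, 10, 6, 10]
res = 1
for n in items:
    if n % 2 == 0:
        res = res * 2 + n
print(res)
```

n=2: even, res = 1*2+2 = 4
n=11: not even
n=11: not even
n=-2: even, res = 4*2+(-2) = 6
n=11: not even
n=10: even, res = 6*2+10 = 22
n=6: even, res = 22*2+6 = 50
n=10: even, res = 50*2+10 = 110

110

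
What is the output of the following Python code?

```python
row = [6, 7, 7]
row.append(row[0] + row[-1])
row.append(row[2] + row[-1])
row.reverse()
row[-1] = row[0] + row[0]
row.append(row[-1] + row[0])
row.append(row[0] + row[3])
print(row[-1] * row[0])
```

append row[0]+row[-1] = 6+7 = 13 → [6, 7, 7, 13]
append row[2]+row[-1] = 7+13 = 20 → [6, 7, 7, 13, 20]
reverse → [20, 13, 7, 7, 6]
row[-1] = row[0]+row[0] = 20+20 = 40 → [20, 13, 7, 7, 40]
append row[-1]+row[0] = 40+20 = 60 → [20, 13, 7, 7, 40, 60]
append row[0]+row[3] = 20+7 = 27 → [20, 13, 7, 7, 40, 60, 27]
row[-1]*row[0] = 27*20 = 540

540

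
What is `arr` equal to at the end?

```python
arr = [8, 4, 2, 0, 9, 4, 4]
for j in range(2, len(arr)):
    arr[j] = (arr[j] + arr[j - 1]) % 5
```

[8, 4, 1, 1, 0, 4, 3]

j=2: arr[2] = (2+4)%5 = 1 → [8, 4, 1, 0, 9, 4, 4]
j=3: arr[3] = (0+1)%5 = 1 → [8, 4, 1, 1, 9, 4, 4]
j=4: arr[4] = (9+1)%5 = 0 → [8, 4, 1, 1, 0, 4, 4]
j=5: arr[5] = (4+0)%5 = 4 → [8, 4, 1, 1, 0, 4, 4]
j=6: arr[6] = (4+4)%5 = 3 → [8, 4, 1, 1, 0, 4, 3]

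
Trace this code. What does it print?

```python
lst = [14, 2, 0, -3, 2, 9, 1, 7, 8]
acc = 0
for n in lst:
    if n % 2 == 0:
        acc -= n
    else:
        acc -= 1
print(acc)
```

-30

n=14: even, acc = 0-14 = -14
n=2: even, acc = (-14)-2 = -16
n=0: even, acc = (-16)-0 = -16
n=-3: not even, acc = (-16)-1 = -17
n=2: even, acc = (-17)-2 = -19
n=9: not even, acc = (-19)-1 = -20
n=1: not even, acc = (-20)-1 = -21
n=7: not even, acc = (-21)-1 = -22
n=8: even, acc = (-22)-8 = -30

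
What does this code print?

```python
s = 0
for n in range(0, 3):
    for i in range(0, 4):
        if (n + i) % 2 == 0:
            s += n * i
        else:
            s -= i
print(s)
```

n=0,i=0: even sum, s = 0+0 = 0
n=0,i=1: odd sum, s = 0-1 = -1
n=0,i=2: even sum, s = (-1)+0 = -1
n=0,i=3: odd sum, s = (-1)-3 = -4
n=1,i=0: odd sum, s = (-4)-0 = -4
n=1,i=1: even sum, s = (-4)+1 = -3
n=1,i=2: odd sum, s = (-3)-2 = -5
n=1,i=3: even sum, s = (-5)+3 = -2
n=2,i=0: even sum, s = (-2)+0 = -2
n=2,i=1: odd sum, s = (-2)-1 = -3
n=2,i=2: even sum, s = (-3)+4 = 1
n=2,i=3: odd sum, s = 1-3 = -2

-2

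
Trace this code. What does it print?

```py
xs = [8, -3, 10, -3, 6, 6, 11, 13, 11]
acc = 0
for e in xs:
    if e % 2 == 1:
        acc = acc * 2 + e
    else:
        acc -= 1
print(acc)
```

e=8: not odd, acc = 0-1 = -1
e=-3: odd, acc = (-1)*2+(-3) = -5
e=10: not odd, acc = (-5)-1 = -6
e=-3: odd, acc = (-6)*2+(-3) = -15
e=6: not odd, acc = (-15)-1 = -16
e=6: not odd, acc = (-16)-1 = -17
e=11: odd, acc = (-17)*2+11 = -23
e=13: odd, acc = (-23)*2+13 = -33
e=11: odd, acc = (-33)*2+11 = -55

-55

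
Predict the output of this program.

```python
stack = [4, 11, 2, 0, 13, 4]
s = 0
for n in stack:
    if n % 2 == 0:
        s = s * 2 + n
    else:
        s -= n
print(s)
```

n=4: even, s = 0*2+4 = 4
n=11: not even, s = 4-11 = -7
n=2: even, s = (-7)*2+2 = -12
n=0: even, s = (-12)*2+0 = -24
n=13: not even, s = (-24)-13 = -37
n=4: even, s = (-37)*2+4 = -70

-70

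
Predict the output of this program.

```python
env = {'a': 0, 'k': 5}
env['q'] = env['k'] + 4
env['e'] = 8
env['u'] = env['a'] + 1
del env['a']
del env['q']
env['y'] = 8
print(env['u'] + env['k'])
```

env['q'] = env['k']+4 = 9 → {'a': 0, 'k': 5, 'q': 9}
env['e'] = 8 → {'a': 0, 'k': 5, 'q': 9, 'e': 8}
env['u'] = env['a']+1 = 1 → {'a': 0, 'k': 5, 'q': 9, 'e': 8, 'u': 1}
del 'a' → {'k': 5, 'q': 9, 'e': 8, 'u': 1}
del 'q' → {'k': 5, 'e': 8, 'u': 1}
env['y'] = 8 → {'k': 5, 'e': 8, 'u': 1, 'y': 8}
env['u']+env['k'] = 1+5 = 6

6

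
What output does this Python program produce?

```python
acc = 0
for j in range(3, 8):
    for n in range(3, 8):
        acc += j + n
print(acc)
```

250

j=3,n=3: acc = 0+6 = 6
j=3,n=4: acc = 6+7 = 13
j=3,n=5: acc = 13+8 = 21
j=3,n=6: acc = 21+9 = 30
j=3,n=7: acc = 30+10 = 40
j=4,n=3: acc = 40+7 = 47
j=4,n=4: acc = 47+8 = 55
j=4,n=5: acc = 55+9 = 64
j=4,n=6: acc = 64+10 = 74
j=4,n=7: acc = 74+11 = 85
j=5,n=3: acc = 85+8 = 93
j=5,n=4: acc = 93+9 = 102
j=5,n=5: acc = 102+10 = 112
j=5,n=6: acc = 112+11 = 123
j=5,n=7: acc = 123+12 = 135
j=6,n=3: acc = 135+9 = 144
j=6,n=4: acc = 144+10 = 154
j=6,n=5: acc = 154+11 = 165
j=6,n=6: acc = 165+12 = 177
j=6,n=7: acc = 177+13 = 190
j=7,n=3: acc = 190+10 = 200
j=7,n=4: acc = 200+11 = 211
j=7,n=5: acc = 211+12 = 223
j=7,n=6: acc = 223+13 = 236
j=7,n=7: acc = 236+14 = 250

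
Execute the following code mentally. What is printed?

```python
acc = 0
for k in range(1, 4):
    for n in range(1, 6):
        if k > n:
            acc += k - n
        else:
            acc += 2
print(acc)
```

28

k=1,n=1: not 1>1, acc = 0+2 = 2
k=1,n=2: not 1>2, acc = 2+2 = 4
k=1,n=3: not 1>3, acc = 4+2 = 6
k=1,n=4: not 1>4, acc = 6+2 = 8
k=1,n=5: not 1>5, acc = 8+2 = 10
k=2,n=1: 2>1, acc = 10+1 = 11
k=2,n=2: not 2>2, acc = 11+2 = 13
k=2,n=3: not 2>3, acc = 13+2 = 15
k=2,n=4: not 2>4, acc = 15+2 = 17
k=2,n=5: not 2>5, acc = 17+2 = 19
k=3,n=1: 3>1, acc = 19+2 = 21
k=3,n=2: 3>2, acc = 21+1 = 22
k=3,n=3: not 3>3, acc = 22+2 = 24
k=3,n=4: not 3>4, acc = 24+2 = 26
k=3,n=5: not 3>5, acc = 26+2 = 28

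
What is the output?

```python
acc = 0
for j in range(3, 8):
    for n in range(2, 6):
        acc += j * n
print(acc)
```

j=3,n=2: acc = 0+6 = 6
j=3,n=3: acc = 6+9 = 15
j=3,n=4: acc = 15+12 = 27
j=3,n=5: acc = 27+15 = 42
j=4,n=2: acc = 42+8 = 50
j=4,n=3: acc = 50+12 = 62
j=4,n=4: acc = 62+16 = 78
j=4,n=5: acc = 78+20 = 98
j=5,n=2: acc = 98+10 = 108
j=5,n=3: acc = 108+15 = 123
j=5,n=4: acc = 123+20 = 143
j=5,n=5: acc = 143+25 = 168
j=6,n=2: acc = 168+12 = 180
j=6,n=3: acc = 180+18 = 198
j=6,n=4: acc = 198+24 = 222
j=6,n=5: acc = 222+30 = 252
j=7,n=2: acc = 252+14 = 266
j=7,n=3: acc = 266+21 = 287
j=7,n=4: acc = 287+28 = 315
j=7,n=5: acc = 315+35 = 350

350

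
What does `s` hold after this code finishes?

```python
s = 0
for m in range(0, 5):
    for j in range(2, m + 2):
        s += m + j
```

m=1,j=2: s = 0+3 = 3
m=2,j=2: s = 3+4 = 7
m=2,j=3: s = 7+5 = 12
m=3,j=2: s = 12+5 = 17
m=3,j=3: s = 17+6 = 23
m=3,j=4: s = 23+7 = 30
m=4,j=2: s = 30+6 = 36
m=4,j=3: s = 36+7 = 43
m=4,j=4: s = 43+8 = 51
m=4,j=5: s = 51+9 = 60

60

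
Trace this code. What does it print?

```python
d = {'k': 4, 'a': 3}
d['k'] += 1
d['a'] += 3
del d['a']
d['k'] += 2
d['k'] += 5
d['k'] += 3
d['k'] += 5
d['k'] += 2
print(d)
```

{'k': 22}

d['k'] = 4+1 = 5 → {'k': 5, 'a': 3}
d['a'] = 3+3 = 6 → {'k': 5, 'a': 6}
del 'a' → {'k': 5}
d['k'] = 5+2 = 7 → {'k': 7}
d['k'] = 7+5 = 12 → {'k': 12}
d['k'] = 12+3 = 15 → {'k': 15}
d['k'] = 15+5 = 20 → {'k': 20}
d['k'] = 20+2 = 22 → {'k': 22}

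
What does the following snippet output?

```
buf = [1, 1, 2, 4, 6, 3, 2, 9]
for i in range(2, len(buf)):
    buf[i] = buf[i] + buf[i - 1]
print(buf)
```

[1, 1, 3, 7, 13, 16, 18, 27]

i=2: buf[2] = 2+1 = 3 → [1, 1, 3, 4, 6, 3, 2, 9]
i=3: buf[3] = 4+3 = 7 → [1, 1, 3, 7, 6, 3, 2, 9]
i=4: buf[4] = 6+7 = 13 → [1, 1, 3, 7, 13, 3, 2, 9]
i=5: buf[5] = 3+13 = 16 → [1, 1, 3, 7, 13, 16, 2, 9]
i=6: buf[6] = 2+16 = 18 → [1, 1, 3, 7, 13, 16, 18, 9]
i=7: buf[7] = 9+18 = 27 → [1, 1, 3, 7, 13, 16, 18, 27]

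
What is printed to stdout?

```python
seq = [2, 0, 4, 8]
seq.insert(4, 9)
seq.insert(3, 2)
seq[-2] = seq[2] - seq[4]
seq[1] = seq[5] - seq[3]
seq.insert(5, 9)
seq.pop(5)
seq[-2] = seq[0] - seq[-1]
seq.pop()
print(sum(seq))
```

insert 9 at 4 → [2, 0, 4, 8, 9]
insert 2 at 3 → [2, 0, 4, 2, 8, 9]
seq[-2] = seq[2]-seq[4] = 4-8 = -4 → [2, 0, 4, 2, -4, 9]
seq[1] = seq[5]-seq[3] = 9-2 = 7 → [2, 7, 4, 2, -4, 9]
insert 9 at 5 → [2, 7, 4, 2, -4, 9, 9]
pop(5) removes 9 → [2, 7, 4, 2, -4, 9]
seq[-2] = seq[0]-seq[-1] = 2-9 = -7 → [2, 7, 4, 2, -7, 9]
pop() removes 9 → [2, 7, 4, 2, -7]
sum = 8

8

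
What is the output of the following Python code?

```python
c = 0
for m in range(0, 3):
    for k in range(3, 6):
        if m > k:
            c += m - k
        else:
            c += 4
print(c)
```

36

m=0,k=3: not 0>3, c = 0+4 = 4
m=0,k=4: not 0>4, c = 4+4 = 8
m=0,k=5: not 0>5, c = 8+4 = 12
m=1,k=3: not 1>3, c = 12+4 = 16
m=1,k=4: not 1>4, c = 16+4 = 20
m=1,k=5: not 1>5, c = 20+4 = 24
m=2,k=3: not 2>3, c = 24+4 = 28
m=2,k=4: not 2>4, c = 28+4 = 32
m=2,k=5: not 2>5, c = 32+4 = 36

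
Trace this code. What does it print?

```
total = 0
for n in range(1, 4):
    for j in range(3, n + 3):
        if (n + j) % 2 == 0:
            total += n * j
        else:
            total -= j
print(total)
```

n=1,j=3: even sum, total = 0+3 = 3
n=2,j=3: odd sum, total = 3-3 = 0
n=2,j=4: even sum, total = 0+8 = 8
n=3,j=3: even sum, total = 8+9 = 17
n=3,j=4: odd sum, total = 17-4 = 13
n=3,j=5: even sum, total = 13+15 = 28

28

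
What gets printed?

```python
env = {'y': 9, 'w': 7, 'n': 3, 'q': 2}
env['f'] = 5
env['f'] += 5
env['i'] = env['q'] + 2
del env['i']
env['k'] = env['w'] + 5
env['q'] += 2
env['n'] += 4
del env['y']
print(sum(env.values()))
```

env['f'] = 5 → {'y': 9, 'w': 7, 'n': 3, 'q': 2, 'f': 5}
env['f'] = 5+5 = 10 → {'y': 9, 'w': 7, 'n': 3, 'q': 2, 'f': 10}
env['i'] = env['q']+2 = 4 → {'y': 9, 'w': 7, 'n': 3, 'q': 2, 'f': 10, 'i': 4}
del 'i' → {'y': 9, 'w': 7, 'n': 3, 'q': 2, 'f': 10}
env['k'] = env['w']+5 = 12 → {'y': 9, 'w': 7, 'n': 3, 'q': 2, 'f': 10, 'k': 12}
env['q'] = 2+2 = 4 → {'y': 9, 'w': 7, 'n': 3, 'q': 4, 'f': 10, 'k': 12}
env['n'] = 3+4 = 7 → {'y': 9, 'w': 7, 'n': 7, 'q': 4, 'f': 10, 'k': 12}
del 'y' → {'w': 7, 'n': 7, 'q': 4, 'f': 10, 'k': 12}
sum of values = 40

40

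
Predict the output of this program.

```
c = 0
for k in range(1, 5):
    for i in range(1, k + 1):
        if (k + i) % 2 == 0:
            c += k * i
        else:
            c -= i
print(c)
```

34

k=1,i=1: even sum, c = 0+1 = 1
k=2,i=1: odd sum, c = 1-1 = 0
k=2,i=2: even sum, c = 0+4 = 4
k=3,i=1: even sum, c = 4+3 = 7
k=3,i=2: odd sum, c = 7-2 = 5
k=3,i=3: even sum, c = 5+9 = 14
k=4,i=1: odd sum, c = 14-1 = 13
k=4,i=2: even sum, c = 13+8 = 21
k=4,i=3: odd sum, c = 21-3 = 18
k=4,i=4: even sum, c = 18+16 = 34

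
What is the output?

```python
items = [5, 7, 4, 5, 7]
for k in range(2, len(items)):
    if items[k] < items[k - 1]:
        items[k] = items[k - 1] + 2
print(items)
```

[5, 7, 9, 11, 13]

k=2: 4<7, items[2] = 7+2 = 9 → [5, 7, 9, 5, 7]
k=3: 5<9, items[3] = 9+2 = 11 → [5, 7, 9, 11, 7]
k=4: 7<11, items[4] = 11+2 = 13 → [5, 7, 9, 11, 13]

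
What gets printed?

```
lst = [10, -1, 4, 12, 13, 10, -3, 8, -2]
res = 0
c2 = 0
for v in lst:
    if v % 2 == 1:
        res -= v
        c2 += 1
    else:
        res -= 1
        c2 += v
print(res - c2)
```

v=10: not odd, res = 0-1 = -1; c2=10
v=-1: odd, res = (-1)-(-1) = 0; c2=11
v=4: not odd, res = 0-1 = -1; c2=15
v=12: not odd, res = (-1)-1 = -2; c2=27
v=13: odd, res = (-2)-13 = -15; c2=28
v=10: not odd, res = (-15)-1 = -16; c2=38
v=-3: odd, res = (-16)-(-3) = -13; c2=39
v=8: not odd, res = (-13)-1 = -14; c2=47
v=-2: not odd, res = (-14)-1 = -15; c2=45
res-c2 = (-15)-45 = -60

-60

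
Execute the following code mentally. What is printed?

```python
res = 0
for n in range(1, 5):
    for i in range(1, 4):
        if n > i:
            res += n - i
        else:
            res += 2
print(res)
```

n=1,i=1: not 1>1, res = 0+2 = 2
n=1,i=2: not 1>2, res = 2+2 = 4
n=1,i=3: not 1>3, res = 4+2 = 6
n=2,i=1: 2>1, res = 6+1 = 7
n=2,i=2: not 2>2, res = 7+2 = 9
n=2,i=3: not 2>3, res = 9+2 = 11
n=3,i=1: 3>1, res = 11+2 = 13
n=3,i=2: 3>2, res = 13+1 = 14
n=3,i=3: not 3>3, res = 14+2 = 16
n=4,i=1: 4>1, res = 16+3 = 19
n=4,i=2: 4>2, res = 19+2 = 21
n=4,i=3: 4>3, res = 21+1 = 22

22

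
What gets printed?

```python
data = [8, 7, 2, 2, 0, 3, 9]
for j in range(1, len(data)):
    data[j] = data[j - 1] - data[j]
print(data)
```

[8, 1, -1, -3, -3, -6, -15]

j=1: data[1] = 8-7 = 1 → [8, 1, 2, 2, 0, 3, 9]
j=2: data[2] = 1-2 = -1 → [8, 1, -1, 2, 0, 3, 9]
j=3: data[3] = (-1)-2 = -3 → [8, 1, -1, -3, 0, 3, 9]
j=4: data[4] = (-3)-0 = -3 → [8, 1, -1, -3, -3, 3, 9]
j=5: data[5] = (-3)-3 = -6 → [8, 1, -1, -3, -3, -6, 9]
j=6: data[6] = (-6)-9 = -15 → [8, 1, -1, -3, -3, -6, -15]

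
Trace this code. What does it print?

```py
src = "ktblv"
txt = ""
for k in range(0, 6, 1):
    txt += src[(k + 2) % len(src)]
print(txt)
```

blvktb

k=0: add src[2]='b' → 'b'
k=1: add src[3]='l' → 'bl'
k=2: add src[4]='v' → 'blv'
k=3: add src[0]='k' → 'blvk'
k=4: add src[1]='t' → 'blvkt'
k=5: add src[2]='b' → 'blvktb'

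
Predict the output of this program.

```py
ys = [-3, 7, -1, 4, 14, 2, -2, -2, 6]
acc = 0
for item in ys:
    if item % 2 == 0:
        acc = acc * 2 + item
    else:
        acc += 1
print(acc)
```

item=-3: not even, acc = 0+1 = 1
item=7: not even, acc = 1+1 = 2
item=-1: not even, acc = 2+1 = 3
item=4: even, acc = 3*2+4 = 10
item=14: even, acc = 10*2+14 = 34
item=2: even, acc = 34*2+2 = 70
item=-2: even, acc = 70*2+(-2) = 138
item=-2: even, acc = 138*2+(-2) = 274
item=6: even, acc = 274*2+6 = 554

554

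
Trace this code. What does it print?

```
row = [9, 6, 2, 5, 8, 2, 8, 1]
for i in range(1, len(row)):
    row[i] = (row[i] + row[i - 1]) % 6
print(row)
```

[9, 3, 5, 4, 0, 2, 4, 5]

i=1: row[1] = (6+9)%6 = 3 → [9, 3, 2, 5, 8, 2, 8, 1]
i=2: row[2] = (2+3)%6 = 5 → [9, 3, 5, 5, 8, 2, 8, 1]
i=3: row[3] = (5+5)%6 = 4 → [9, 3, 5, 4, 8, 2, 8, 1]
i=4: row[4] = (8+4)%6 = 0 → [9, 3, 5, 4, 0, 2, 8, 1]
i=5: row[5] = (2+0)%6 = 2 → [9, 3, 5, 4, 0, 2, 8, 1]
i=6: row[6] = (8+2)%6 = 4 → [9, 3, 5, 4, 0, 2, 4, 1]
i=7: row[7] = (1+4)%6 = 5 → [9, 3, 5, 4, 0, 2, 4, 5]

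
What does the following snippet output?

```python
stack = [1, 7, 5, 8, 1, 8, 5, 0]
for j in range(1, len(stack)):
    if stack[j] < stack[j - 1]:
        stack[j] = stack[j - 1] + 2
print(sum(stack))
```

j=1: 7>=1, unchanged → [1, 7, 5, 8, 1, 8, 5, 0]
j=2: 5<7, stack[2] = 7+2 = 9 → [1, 7, 9, 8, 1, 8, 5, 0]
j=3: 8<9, stack[3] = 9+2 = 11 → [1, 7, 9, 11, 1, 8, 5, 0]
j=4: 1<11, stack[4] = 11+2 = 13 → [1, 7, 9, 11, 13, 8, 5, 0]
j=5: 8<13, stack[5] = 13+2 = 15 → [1, 7, 9, 11, 13, 15, 5, 0]
j=6: 5<15, stack[6] = 15+2 = 17 → [1, 7, 9, 11, 13, 15, 17, 0]
j=7: 0<17, stack[7] = 17+2 = 19 → [1, 7, 9, 11, 13, 15, 17, 19]
sum = 92

92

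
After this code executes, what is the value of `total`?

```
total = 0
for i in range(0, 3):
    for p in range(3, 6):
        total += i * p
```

i=0,p=3: total = 0+0 = 0
i=0,p=4: total = 0+0 = 0
i=0,p=5: total = 0+0 = 0
i=1,p=3: total = 0+3 = 3
i=1,p=4: total = 3+4 = 7
i=1,p=5: total = 7+5 = 12
i=2,p=3: total = 12+6 = 18
i=2,p=4: total = 18+8 = 26
i=2,p=5: total = 26+10 = 36

36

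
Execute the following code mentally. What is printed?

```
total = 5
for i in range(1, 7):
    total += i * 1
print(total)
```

i=1: total = 5+1*1 = 6
i=2: total = 6+2*1 = 8
i=3: total = 8+3*1 = 11
i=4: total = 11+4*1 = 15
i=5: total = 15+5*1 = 20
i=6: total = 20+6*1 = 26

26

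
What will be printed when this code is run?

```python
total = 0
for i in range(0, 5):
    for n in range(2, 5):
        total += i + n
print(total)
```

75

i=0,n=2: total = 0+2 = 2
i=0,n=3: total = 2+3 = 5
i=0,n=4: total = 5+4 = 9
i=1,n=2: total = 9+3 = 12
i=1,n=3: total = 12+4 = 16
i=1,n=4: total = 16+5 = 21
i=2,n=2: total = 21+4 = 25
i=2,n=3: total = 25+5 = 30
i=2,n=4: total = 30+6 = 36
i=3,n=2: total = 36+5 = 41
i=3,n=3: total = 41+6 = 47
i=3,n=4: total = 47+7 = 54
i=4,n=2: total = 54+6 = 60
i=4,n=3: total = 60+7 = 67
i=4,n=4: total = 67+8 = 75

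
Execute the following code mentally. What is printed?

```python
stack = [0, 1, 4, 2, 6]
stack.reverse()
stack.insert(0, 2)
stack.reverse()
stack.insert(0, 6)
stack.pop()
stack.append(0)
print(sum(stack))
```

reverse → [6, 2, 4, 1, 0]
insert 2 at 0 → [2, 6, 2, 4, 1, 0]
reverse → [0, 1, 4, 2, 6, 2]
insert 6 at 0 → [6, 0, 1, 4, 2, 6, 2]
pop() removes 2 → [6, 0, 1, 4, 2, 6]
append 0 → [6, 0, 1, 4, 2, 6, 0]
sum = 19

19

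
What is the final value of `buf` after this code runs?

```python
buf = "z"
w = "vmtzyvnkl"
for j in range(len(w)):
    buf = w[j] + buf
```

'lknvyztmvz'

j=0: prepend 'v' → 'vz'
j=1: prepend 'm' → 'mvz'
j=2: prepend 't' → 'tmvz'
j=3: prepend 'z' → 'ztmvz'
j=4: prepend 'y' → 'yztmvz'
j=5: prepend 'v' → 'vyztmvz'
j=6: prepend 'n' → 'nvyztmvz'
j=7: prepend 'k' → 'knvyztmvz'
j=8: prepend 'l' → 'lknvyztmvz'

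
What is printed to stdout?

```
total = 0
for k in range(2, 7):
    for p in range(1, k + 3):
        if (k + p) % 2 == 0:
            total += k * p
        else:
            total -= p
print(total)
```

k=2,p=1: odd sum, total = 0-1 = -1
k=2,p=2: even sum, total = (-1)+4 = 3
k=2,p=3: odd sum, total = 3-3 = 0
k=2,p=4: even sum, total = 0+8 = 8
k=3,p=1: even sum, total = 8+3 = 11
k=3,p=2: odd sum, total = 11-2 = 9
k=3,p=3: even sum, total = 9+9 = 18
k=3,p=4: odd sum, total = 18-4 = 14
k=3,p=5: even sum, total = 14+15 = 29
k=4,p=1: odd sum, total = 29-1 = 28
k=4,p=2: even sum, total = 28+8 = 36
k=4,p=3: odd sum, total = 36-3 = 33
k=4,p=4: even sum, total = 33+16 = 49
k=4,p=5: odd sum, total = 49-5 = 44
k=4,p=6: even sum, total = 44+24 = 68
k=5,p=1: even sum, total = 68+5 = 73
k=5,p=2: odd sum, total = 73-2 = 71
k=5,p=3: even sum, total = 71+15 = 86
k=5,p=4: odd sum, total = 86-4 = 82
k=5,p=5: even sum, total = 82+25 = 107
k=5,p=6: odd sum, total = 107-6 = 101
k=5,p=7: even sum, total = 101+35 = 136
k=6,p=1: odd sum, total = 136-1 = 135
k=6,p=2: even sum, total = 135+12 = 147
k=6,p=3: odd sum, total = 147-3 = 144
k=6,p=4: even sum, total = 144+24 = 168
k=6,p=5: odd sum, total = 168-5 = 163
k=6,p=6: even sum, total = 163+36 = 199
k=6,p=7: odd sum, total = 199-7 = 192
k=6,p=8: even sum, total = 192+48 = 240

240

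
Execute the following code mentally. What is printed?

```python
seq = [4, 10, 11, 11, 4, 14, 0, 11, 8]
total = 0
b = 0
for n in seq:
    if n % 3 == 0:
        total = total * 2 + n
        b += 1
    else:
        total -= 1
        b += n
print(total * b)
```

-1036

n=4: not %3==0, total = 0-1 = -1; b=4
n=10: not %3==0, total = (-1)-1 = -2; b=14
n=11: not %3==0, total = (-2)-1 = -3; b=25
n=11: not %3==0, total = (-3)-1 = -4; b=36
n=4: not %3==0, total = (-4)-1 = -5; b=40
n=14: not %3==0, total = (-5)-1 = -6; b=54
n=0: %3==0, total = (-6)*2+0 = -12; b=55
n=11: not %3==0, total = (-12)-1 = -13; b=66
n=8: not %3==0, total = (-13)-1 = -14; b=74
total*b = (-14)*74 = -1036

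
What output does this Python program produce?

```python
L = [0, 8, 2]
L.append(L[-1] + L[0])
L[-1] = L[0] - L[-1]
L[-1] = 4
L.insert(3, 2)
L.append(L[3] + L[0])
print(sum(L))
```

18

append L[-1]+L[0] = 2+0 = 2 → [0, 8, 2, 2]
L[-1] = L[0]-L[-1] = 0-2 = -2 → [0, 8, 2, -2]
L[-1] = 4 → [0, 8, 2, 4]
insert 2 at 3 → [0, 8, 2, 2, 4]
append L[3]+L[0] = 2+0 = 2 → [0, 8, 2, 2, 4, 2]
sum = 18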